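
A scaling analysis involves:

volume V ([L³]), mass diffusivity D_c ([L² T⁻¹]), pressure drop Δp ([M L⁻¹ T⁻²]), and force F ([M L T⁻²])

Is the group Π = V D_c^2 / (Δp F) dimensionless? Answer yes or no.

Sum the exponent of each base dimension across the product:
  M: [V]_M + 2·[D_c]_M − [Δp]_M − [F]_M = (0) + 2·(0) − (1) − (1) = -2
  L: [V]_L + 2·[D_c]_L − [Δp]_L − [F]_L = (3) + 2·(2) − (-1) − (1) = 7
  T: [V]_T + 2·[D_c]_T − [Δp]_T − [F]_T = (0) + 2·(-1) − (-2) − (-2) = 2
Net dimensions [M⁻² L⁷ T²] ≠ [1] — not dimensionless.

no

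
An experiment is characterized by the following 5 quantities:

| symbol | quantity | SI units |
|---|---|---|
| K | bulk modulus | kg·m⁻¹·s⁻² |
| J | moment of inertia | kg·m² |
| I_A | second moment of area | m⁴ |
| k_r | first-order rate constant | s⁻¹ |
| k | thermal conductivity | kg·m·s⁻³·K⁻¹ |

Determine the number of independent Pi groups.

1

There are 5 variables and 4 base dimensions (M, L, T, Θ).
The dimension matrix has rank 4.
Independent dimensionless groups: 5 − 4 = 1.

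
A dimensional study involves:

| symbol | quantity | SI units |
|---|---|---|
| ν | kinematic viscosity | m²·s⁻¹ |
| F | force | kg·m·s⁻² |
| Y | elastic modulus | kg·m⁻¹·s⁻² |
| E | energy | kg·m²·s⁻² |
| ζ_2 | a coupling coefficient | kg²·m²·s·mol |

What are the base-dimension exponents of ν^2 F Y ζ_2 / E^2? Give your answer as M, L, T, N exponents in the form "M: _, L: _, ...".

M: 2, L: 2, T: -1, N: 1

Collect each base-dimension exponent across the product:
  M: 2·(0) + (1) + (1) − 2·(1) + (2) = 2
  L: 2·(2) + (1) + (-1) − 2·(2) + (2) = 2
  T: 2·(-1) + (-2) + (-2) − 2·(-2) + (1) = -1
  N: 2·(0) + (0) + (0) − 2·(0) + (1) = 1
So the dimensions are [M² L² T⁻¹ N].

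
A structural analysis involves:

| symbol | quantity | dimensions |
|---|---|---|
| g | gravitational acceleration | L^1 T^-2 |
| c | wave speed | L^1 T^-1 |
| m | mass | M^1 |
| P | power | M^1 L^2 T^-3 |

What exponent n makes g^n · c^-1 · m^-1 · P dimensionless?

-1

Balance the L exponent: (1)·n from g, plus −(1) − (0) + (2) = 1 from the rest, must sum to zero.
n + 1 = 0, so n = -1.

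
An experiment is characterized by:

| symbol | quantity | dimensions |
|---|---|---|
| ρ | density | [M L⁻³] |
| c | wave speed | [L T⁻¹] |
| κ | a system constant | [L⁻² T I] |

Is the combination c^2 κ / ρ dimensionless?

Sum the exponent of each base dimension across the product:
  M: −[ρ]_M + 2·[c]_M + [κ]_M = −(1) + 2·(0) + (0) = -1
  L: −[ρ]_L + 2·[c]_L + [κ]_L = −(-3) + 2·(1) + (-2) = 3
  T: −[ρ]_T + 2·[c]_T + [κ]_T = −(0) + 2·(-1) + (1) = -1
  I: −[ρ]_I + 2·[c]_I + [κ]_I = −(0) + 2·(0) + (1) = 1
Net dimensions [M⁻¹ L³ T⁻¹ I] ≠ [1] — not dimensionless.

no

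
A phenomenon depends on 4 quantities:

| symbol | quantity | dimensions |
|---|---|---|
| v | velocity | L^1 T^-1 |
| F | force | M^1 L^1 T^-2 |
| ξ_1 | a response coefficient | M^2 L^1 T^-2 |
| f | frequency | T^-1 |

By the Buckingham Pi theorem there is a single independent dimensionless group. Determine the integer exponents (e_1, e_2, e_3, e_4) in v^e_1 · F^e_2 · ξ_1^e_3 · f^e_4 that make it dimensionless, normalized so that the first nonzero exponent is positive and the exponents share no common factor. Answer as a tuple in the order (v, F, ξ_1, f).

(1, -2, 1, 1)

M: e_1·(0) + e_2·(1) + e_3·(2) + e_4·(0) = 0
L: e_1·(1) + e_2·(1) + e_3·(1) + e_4·(0) = 0
T: e_1·(-1) + e_2·(-2) + e_3·(-2) + e_4·(-1) = 0
Solving this homogeneous linear system for the smallest-integer solution (first nonzero entry positive) gives (1, -2, 1, 1).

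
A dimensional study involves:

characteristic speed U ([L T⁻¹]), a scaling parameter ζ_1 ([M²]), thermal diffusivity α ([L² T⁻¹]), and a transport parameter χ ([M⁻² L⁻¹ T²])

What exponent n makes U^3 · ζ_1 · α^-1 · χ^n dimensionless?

1

Balance the M exponent: (-2)·n from χ, plus 3·(0) + (2) − (0) = 2 from the rest, must sum to zero.
-2n + 2 = 0, so n = 1.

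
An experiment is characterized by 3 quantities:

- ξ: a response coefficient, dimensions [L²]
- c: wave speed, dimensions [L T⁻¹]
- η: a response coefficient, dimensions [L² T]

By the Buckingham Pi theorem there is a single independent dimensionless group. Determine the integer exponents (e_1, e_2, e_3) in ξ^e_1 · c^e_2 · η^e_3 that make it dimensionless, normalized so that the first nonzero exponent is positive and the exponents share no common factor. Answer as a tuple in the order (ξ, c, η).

(3, -2, -2)

L: e_1·(2) + e_2·(1) + e_3·(2) = 0
T: e_1·(0) + e_2·(-1) + e_3·(1) = 0
Solving this homogeneous linear system for the smallest-integer solution (first nonzero entry positive) gives (3, -2, -2).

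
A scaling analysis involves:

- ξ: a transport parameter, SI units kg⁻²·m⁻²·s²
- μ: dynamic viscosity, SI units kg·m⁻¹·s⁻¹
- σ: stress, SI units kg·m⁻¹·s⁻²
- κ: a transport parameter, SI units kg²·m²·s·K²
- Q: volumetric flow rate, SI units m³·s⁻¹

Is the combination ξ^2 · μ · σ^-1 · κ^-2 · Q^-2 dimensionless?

no

Sum the exponent of each base dimension across the product:
  M: 2·[ξ]_M + [μ]_M − [σ]_M − 2·[κ]_M − 2·[Q]_M = 2·(-2) + (1) − (1) − 2·(2) − 2·(0) = -8
  L: 2·[ξ]_L + [μ]_L − [σ]_L − 2·[κ]_L − 2·[Q]_L = 2·(-2) + (-1) − (-1) − 2·(2) − 2·(3) = -14
  T: 2·[ξ]_T + [μ]_T − [σ]_T − 2·[κ]_T − 2·[Q]_T = 2·(2) + (-1) − (-2) − 2·(1) − 2·(-1) = 5
  Θ: 2·[ξ]_Θ + [μ]_Θ − [σ]_Θ − 2·[κ]_Θ − 2·[Q]_Θ = 2·(0) + (0) − (0) − 2·(2) − 2·(0) = -4
Net dimensions [M⁻⁸ L⁻¹⁴ T⁵ Θ⁻⁴] ≠ [1] — not dimensionless.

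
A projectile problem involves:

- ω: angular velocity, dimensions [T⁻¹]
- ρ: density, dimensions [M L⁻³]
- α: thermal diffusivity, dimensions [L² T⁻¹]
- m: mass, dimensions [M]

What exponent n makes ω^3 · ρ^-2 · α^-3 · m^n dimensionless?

Balance the M exponent: (1)·n from m, plus 3·(0) − 2·(1) − 3·(0) = -2 from the rest, must sum to zero.
n − 2 = 0, so n = 2.

2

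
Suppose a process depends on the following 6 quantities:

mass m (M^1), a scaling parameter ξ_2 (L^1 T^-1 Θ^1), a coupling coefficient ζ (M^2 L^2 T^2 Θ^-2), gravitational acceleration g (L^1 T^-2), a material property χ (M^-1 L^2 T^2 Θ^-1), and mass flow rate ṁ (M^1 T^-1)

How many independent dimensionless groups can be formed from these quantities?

2

There are 6 variables and 4 base dimensions (M, L, T, Θ).
The dimension matrix has rank 4.
Independent dimensionless groups: 6 − 4 = 2.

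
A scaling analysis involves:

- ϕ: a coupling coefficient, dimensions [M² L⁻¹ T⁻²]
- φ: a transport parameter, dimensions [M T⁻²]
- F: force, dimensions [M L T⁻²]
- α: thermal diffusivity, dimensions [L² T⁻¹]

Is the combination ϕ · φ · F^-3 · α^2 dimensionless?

Sum the exponent of each base dimension across the product:
  M: [ϕ]_M + [φ]_M − 3·[F]_M + 2·[α]_M = (2) + (1) − 3·(1) + 2·(0) = 0
  L: [ϕ]_L + [φ]_L − 3·[F]_L + 2·[α]_L = (-1) + (0) − 3·(1) + 2·(2) = 0
  T: [ϕ]_T + [φ]_T − 3·[F]_T + 2·[α]_T = (-2) + (-2) − 3·(-2) + 2·(-1) = 0
All base exponents vanish — dimensionless.

yes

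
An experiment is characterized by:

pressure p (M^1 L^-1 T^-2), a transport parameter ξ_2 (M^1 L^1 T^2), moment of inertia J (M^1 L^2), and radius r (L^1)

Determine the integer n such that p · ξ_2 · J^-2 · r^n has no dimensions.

Balance the L exponent: (1)·n from r, plus (-1) + (1) − 2·(2) = -4 from the rest, must sum to zero.
n − 4 = 0, so n = 4.

4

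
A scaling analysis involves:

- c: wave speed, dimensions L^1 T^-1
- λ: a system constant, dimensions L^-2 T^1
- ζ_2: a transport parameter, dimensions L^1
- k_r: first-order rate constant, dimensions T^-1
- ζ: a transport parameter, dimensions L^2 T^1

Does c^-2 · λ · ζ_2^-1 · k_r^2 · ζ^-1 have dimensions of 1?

Sum the exponent of each base dimension across the product:
  L: −2·[c]_L + [λ]_L − [ζ_2]_L + 2·[k_r]_L − [ζ]_L = −2·(1) + (-2) − (1) + 2·(0) − (2) = -7
  T: −2·[c]_T + [λ]_T − [ζ_2]_T + 2·[k_r]_T − [ζ]_T = −2·(-1) + (1) − (0) + 2·(-1) − (1) = 0
Net dimensions [L⁻⁷] ≠ [1] — not dimensionless.

no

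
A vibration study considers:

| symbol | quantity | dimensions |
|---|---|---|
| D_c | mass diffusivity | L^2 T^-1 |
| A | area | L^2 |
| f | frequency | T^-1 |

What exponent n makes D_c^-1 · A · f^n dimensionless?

Balance the T exponent: (-1)·n from f, plus −(-1) + (0) = 1 from the rest, must sum to zero.
−n + 1 = 0, so n = 1.

1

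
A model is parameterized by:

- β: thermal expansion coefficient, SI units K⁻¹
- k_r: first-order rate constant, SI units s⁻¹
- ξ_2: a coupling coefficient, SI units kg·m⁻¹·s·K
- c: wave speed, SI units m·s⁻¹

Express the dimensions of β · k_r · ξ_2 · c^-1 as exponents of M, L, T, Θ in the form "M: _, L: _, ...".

M: 1, L: -2, T: 1, Θ: 0

Collect each base-dimension exponent across the product:
  M: (0) + (0) + (1) − (0) = 1
  L: (0) + (0) + (-1) − (1) = -2
  T: (0) + (-1) + (1) − (-1) = 1
  Θ: (-1) + (0) + (1) − (0) = 0
So the dimensions are [M L⁻² T].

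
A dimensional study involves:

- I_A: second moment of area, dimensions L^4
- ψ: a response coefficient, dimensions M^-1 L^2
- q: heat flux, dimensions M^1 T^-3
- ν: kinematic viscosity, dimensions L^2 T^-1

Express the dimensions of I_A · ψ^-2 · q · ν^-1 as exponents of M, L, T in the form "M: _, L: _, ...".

Collect each base-dimension exponent across the product:
  M: (0) − 2·(-1) + (1) − (0) = 3
  L: (4) − 2·(2) + (0) − (2) = -2
  T: (0) − 2·(0) + (-3) − (-1) = -2
So the dimensions are [M³ L⁻² T⁻²].

M: 3, L: -2, T: -2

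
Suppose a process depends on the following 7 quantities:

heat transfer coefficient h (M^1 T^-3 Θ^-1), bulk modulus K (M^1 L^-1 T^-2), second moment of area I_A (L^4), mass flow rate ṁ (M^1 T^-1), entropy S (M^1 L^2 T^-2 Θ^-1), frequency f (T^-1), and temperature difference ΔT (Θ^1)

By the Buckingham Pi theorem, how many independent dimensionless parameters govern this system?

There are 7 variables and 4 base dimensions (M, L, T, Θ).
The dimension matrix has rank 4.
Independent dimensionless groups: 7 − 4 = 3.

3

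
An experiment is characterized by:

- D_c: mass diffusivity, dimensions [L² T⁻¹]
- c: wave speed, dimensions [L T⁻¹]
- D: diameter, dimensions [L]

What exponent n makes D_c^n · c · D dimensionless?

-1

Balance the L exponent: (2)·n from D_c, plus (1) + (1) = 2 from the rest, must sum to zero.
2n + 2 = 0, so n = -1.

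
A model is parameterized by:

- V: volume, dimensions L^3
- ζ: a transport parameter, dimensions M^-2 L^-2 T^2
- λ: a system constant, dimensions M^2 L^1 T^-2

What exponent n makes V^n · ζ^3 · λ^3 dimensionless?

1

Balance the L exponent: (3)·n from V, plus 3·(-2) + 3·(1) = -3 from the rest, must sum to zero.
3n − 3 = 0, so n = 1.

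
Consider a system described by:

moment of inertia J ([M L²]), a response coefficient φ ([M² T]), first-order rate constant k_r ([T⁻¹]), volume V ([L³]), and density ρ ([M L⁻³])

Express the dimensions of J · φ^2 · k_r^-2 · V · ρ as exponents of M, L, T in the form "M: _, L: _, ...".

Collect each base-dimension exponent across the product:
  M: (1) + 2·(2) − 2·(0) + (0) + (1) = 6
  L: (2) + 2·(0) − 2·(0) + (3) + (-3) = 2
  T: (0) + 2·(1) − 2·(-1) + (0) + (0) = 4
So the dimensions are [M⁶ L² T⁴].

M: 6, L: 2, T: 4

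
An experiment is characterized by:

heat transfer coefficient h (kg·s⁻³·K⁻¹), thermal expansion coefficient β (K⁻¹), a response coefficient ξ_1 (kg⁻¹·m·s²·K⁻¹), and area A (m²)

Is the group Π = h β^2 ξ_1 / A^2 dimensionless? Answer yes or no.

no

Sum the exponent of each base dimension across the product:
  M: [h]_M + 2·[β]_M + [ξ_1]_M − 2·[A]_M = (1) + 2·(0) + (-1) − 2·(0) = 0
  L: [h]_L + 2·[β]_L + [ξ_1]_L − 2·[A]_L = (0) + 2·(0) + (1) − 2·(2) = -3
  T: [h]_T + 2·[β]_T + [ξ_1]_T − 2·[A]_T = (-3) + 2·(0) + (2) − 2·(0) = -1
  Θ: [h]_Θ + 2·[β]_Θ + [ξ_1]_Θ − 2·[A]_Θ = (-1) + 2·(-1) + (-1) − 2·(0) = -4
Net dimensions [L⁻³ T⁻¹ Θ⁻⁴] ≠ [1] — not dimensionless.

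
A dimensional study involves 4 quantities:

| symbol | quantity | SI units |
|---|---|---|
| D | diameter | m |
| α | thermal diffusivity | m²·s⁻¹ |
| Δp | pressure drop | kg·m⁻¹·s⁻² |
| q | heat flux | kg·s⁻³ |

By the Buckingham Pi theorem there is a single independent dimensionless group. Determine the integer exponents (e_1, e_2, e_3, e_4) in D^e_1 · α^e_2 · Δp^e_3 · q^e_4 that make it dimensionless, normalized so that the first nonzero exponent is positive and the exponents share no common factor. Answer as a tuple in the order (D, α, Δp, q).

M: e_1·(0) + e_2·(0) + e_3·(1) + e_4·(1) = 0
L: e_1·(1) + e_2·(2) + e_3·(-1) + e_4·(0) = 0
T: e_1·(0) + e_2·(-1) + e_3·(-2) + e_4·(-3) = 0
Solving this homogeneous linear system for the smallest-integer solution (first nonzero entry positive) gives (1, -1, -1, 1).

(1, -1, -1, 1)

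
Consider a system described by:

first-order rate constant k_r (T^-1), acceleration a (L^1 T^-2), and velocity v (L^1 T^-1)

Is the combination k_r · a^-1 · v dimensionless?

yes

Sum the exponent of each base dimension across the product:
  L: [k_r]_L − [a]_L + [v]_L = (0) − (1) + (1) = 0
  T: [k_r]_T − [a]_T + [v]_T = (-1) − (-2) + (-1) = 0
All base exponents vanish — dimensionless.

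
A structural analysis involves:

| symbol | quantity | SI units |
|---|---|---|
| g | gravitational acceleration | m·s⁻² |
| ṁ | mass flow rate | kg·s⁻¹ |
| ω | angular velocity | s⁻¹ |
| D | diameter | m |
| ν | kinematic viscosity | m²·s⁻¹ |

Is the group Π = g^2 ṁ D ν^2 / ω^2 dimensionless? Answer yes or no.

no

Sum the exponent of each base dimension across the product:
  M: 2·[g]_M + [ṁ]_M − 2·[ω]_M + [D]_M + 2·[ν]_M = 2·(0) + (1) − 2·(0) + (0) + 2·(0) = 1
  L: 2·[g]_L + [ṁ]_L − 2·[ω]_L + [D]_L + 2·[ν]_L = 2·(1) + (0) − 2·(0) + (1) + 2·(2) = 7
  T: 2·[g]_T + [ṁ]_T − 2·[ω]_T + [D]_T + 2·[ν]_T = 2·(-2) + (-1) − 2·(-1) + (0) + 2·(-1) = -5
Net dimensions [M L⁷ T⁻⁵] ≠ [1] — not dimensionless.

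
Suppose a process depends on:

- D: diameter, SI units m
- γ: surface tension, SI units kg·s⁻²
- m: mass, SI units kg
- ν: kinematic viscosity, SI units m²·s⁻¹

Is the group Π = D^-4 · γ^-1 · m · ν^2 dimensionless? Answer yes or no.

Sum the exponent of each base dimension across the product:
  M: −4·[D]_M − [γ]_M + [m]_M + 2·[ν]_M = −4·(0) − (1) + (1) + 2·(0) = 0
  L: −4·[D]_L − [γ]_L + [m]_L + 2·[ν]_L = −4·(1) − (0) + (0) + 2·(2) = 0
  T: −4·[D]_T − [γ]_T + [m]_T + 2·[ν]_T = −4·(0) − (-2) + (0) + 2·(-1) = 0
All base exponents vanish — dimensionless.

yes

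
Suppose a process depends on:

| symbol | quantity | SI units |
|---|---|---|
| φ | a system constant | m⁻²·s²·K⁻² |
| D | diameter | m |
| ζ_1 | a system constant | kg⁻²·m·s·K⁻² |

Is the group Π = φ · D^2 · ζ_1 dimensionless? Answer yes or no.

no

Sum the exponent of each base dimension across the product:
  M: [φ]_M + 2·[D]_M + [ζ_1]_M = (0) + 2·(0) + (-2) = -2
  L: [φ]_L + 2·[D]_L + [ζ_1]_L = (-2) + 2·(1) + (1) = 1
  T: [φ]_T + 2·[D]_T + [ζ_1]_T = (2) + 2·(0) + (1) = 3
  Θ: [φ]_Θ + 2·[D]_Θ + [ζ_1]_Θ = (-2) + 2·(0) + (-2) = -4
Net dimensions [M⁻² L T³ Θ⁻⁴] ≠ [1] — not dimensionless.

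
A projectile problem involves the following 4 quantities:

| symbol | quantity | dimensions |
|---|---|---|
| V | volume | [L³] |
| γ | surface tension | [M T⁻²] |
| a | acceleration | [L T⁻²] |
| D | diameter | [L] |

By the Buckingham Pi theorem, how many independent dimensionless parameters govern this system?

1

There are 4 variables and 3 base dimensions (M, L, T).
The dimension matrix has rank 3.
Independent dimensionless groups: 4 − 3 = 1.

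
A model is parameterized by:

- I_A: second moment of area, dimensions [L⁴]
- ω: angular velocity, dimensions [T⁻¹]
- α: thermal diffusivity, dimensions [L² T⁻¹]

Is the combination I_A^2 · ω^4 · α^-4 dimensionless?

Sum the exponent of each base dimension across the product:
  M: 2·[I_A]_M + 4·[ω]_M − 4·[α]_M = 2·(0) + 4·(0) − 4·(0) = 0
  L: 2·[I_A]_L + 4·[ω]_L − 4·[α]_L = 2·(4) + 4·(0) − 4·(2) = 0
  T: 2·[I_A]_T + 4·[ω]_T − 4·[α]_T = 2·(0) + 4·(-1) − 4·(-1) = 0
All base exponents vanish — dimensionless.

yes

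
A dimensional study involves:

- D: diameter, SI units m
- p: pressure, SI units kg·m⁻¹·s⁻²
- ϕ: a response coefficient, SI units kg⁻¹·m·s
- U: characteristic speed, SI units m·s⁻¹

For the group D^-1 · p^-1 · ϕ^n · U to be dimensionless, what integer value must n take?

-1

Balance the M exponent: (-1)·n from ϕ, plus −(0) − (1) + (0) = -1 from the rest, must sum to zero.
−n − 1 = 0, so n = -1.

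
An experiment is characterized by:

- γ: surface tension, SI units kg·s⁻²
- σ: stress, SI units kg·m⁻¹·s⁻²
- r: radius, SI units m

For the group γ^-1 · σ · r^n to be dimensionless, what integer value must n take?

1

Balance the L exponent: (1)·n from r, plus −(0) + (-1) = -1 from the rest, must sum to zero.
n − 1 = 0, so n = 1.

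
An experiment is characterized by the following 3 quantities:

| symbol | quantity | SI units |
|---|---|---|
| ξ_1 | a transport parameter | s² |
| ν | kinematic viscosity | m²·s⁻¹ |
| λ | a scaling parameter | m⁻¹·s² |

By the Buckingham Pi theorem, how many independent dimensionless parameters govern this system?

There are 3 variables and 2 base dimensions (L, T).
The dimension matrix has rank 2.
Independent dimensionless groups: 3 − 2 = 1.

1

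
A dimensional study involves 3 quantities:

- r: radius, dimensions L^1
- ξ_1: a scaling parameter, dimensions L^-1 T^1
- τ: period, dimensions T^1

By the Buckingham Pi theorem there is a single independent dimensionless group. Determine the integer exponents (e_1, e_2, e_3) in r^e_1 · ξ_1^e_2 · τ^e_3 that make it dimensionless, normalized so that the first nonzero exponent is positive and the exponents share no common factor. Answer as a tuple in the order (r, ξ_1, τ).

(1, 1, -1)

L: e_1·(1) + e_2·(-1) + e_3·(0) = 0
T: e_1·(0) + e_2·(1) + e_3·(1) = 0
Solving this homogeneous linear system for the smallest-integer solution (first nonzero entry positive) gives (1, 1, -1).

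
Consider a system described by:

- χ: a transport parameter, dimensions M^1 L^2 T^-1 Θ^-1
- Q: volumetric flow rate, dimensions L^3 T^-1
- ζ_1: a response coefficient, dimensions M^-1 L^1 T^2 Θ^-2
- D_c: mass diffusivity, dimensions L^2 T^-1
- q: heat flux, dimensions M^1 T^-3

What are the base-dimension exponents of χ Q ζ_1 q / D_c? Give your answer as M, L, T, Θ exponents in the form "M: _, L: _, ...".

M: 1, L: 4, T: -2, Θ: -3

Collect each base-dimension exponent across the product:
  M: (1) + (0) + (-1) − (0) + (1) = 1
  L: (2) + (3) + (1) − (2) + (0) = 4
  T: (-1) + (-1) + (2) − (-1) + (-3) = -2
  Θ: (-1) + (0) + (-2) − (0) + (0) = -3
So the dimensions are [M L⁴ T⁻² Θ⁻³].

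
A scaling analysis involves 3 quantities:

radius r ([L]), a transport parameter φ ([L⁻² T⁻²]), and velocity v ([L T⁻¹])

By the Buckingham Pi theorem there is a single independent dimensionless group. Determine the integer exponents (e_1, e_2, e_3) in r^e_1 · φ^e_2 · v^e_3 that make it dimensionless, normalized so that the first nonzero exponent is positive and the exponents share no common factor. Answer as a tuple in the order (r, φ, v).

L: e_1·(1) + e_2·(-2) + e_3·(1) = 0
T: e_1·(0) + e_2·(-2) + e_3·(-1) = 0
Solving this homogeneous linear system for the smallest-integer solution (first nonzero entry positive) gives (4, 1, -2).

(4, 1, -2)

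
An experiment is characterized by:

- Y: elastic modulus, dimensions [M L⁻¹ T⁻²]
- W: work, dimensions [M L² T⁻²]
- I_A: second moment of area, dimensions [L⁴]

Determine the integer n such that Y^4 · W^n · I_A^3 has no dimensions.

Balance the M exponent: (1)·n from W, plus 4·(1) + 3·(0) = 4 from the rest, must sum to zero.
n + 4 = 0, so n = -4.

-4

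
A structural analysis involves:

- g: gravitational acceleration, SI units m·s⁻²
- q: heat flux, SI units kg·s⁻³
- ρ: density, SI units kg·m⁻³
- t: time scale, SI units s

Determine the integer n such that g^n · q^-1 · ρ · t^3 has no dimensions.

3

Balance the L exponent: (1)·n from g, plus −(0) + (-3) + 3·(0) = -3 from the rest, must sum to zero.
n − 3 = 0, so n = 3.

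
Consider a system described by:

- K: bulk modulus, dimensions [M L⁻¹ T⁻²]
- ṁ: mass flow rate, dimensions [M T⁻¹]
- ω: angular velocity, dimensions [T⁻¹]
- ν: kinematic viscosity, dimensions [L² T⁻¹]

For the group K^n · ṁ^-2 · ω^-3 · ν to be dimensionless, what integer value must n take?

Balance the M exponent: (1)·n from K, plus −2·(1) − 3·(0) + (0) = -2 from the rest, must sum to zero.
n − 2 = 0, so n = 2.

2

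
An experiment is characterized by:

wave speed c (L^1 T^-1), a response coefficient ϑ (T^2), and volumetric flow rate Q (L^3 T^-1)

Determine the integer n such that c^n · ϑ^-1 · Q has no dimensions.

-3

Balance the L exponent: (1)·n from c, plus −(0) + (3) = 3 from the rest, must sum to zero.
n + 3 = 0, so n = -3.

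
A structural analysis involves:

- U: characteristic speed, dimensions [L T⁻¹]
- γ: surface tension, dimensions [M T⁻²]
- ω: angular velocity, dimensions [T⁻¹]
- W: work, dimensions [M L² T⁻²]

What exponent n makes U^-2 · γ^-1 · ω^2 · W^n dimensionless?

Balance the M exponent: (1)·n from W, plus −2·(0) − (1) + 2·(0) = -1 from the rest, must sum to zero.
n − 1 = 0, so n = 1.

1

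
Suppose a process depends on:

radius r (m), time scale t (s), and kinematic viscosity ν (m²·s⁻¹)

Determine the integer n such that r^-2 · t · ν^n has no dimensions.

1

Balance the L exponent: (2)·n from ν, plus −2·(1) + (0) = -2 from the rest, must sum to zero.
2n − 2 = 0, so n = 1.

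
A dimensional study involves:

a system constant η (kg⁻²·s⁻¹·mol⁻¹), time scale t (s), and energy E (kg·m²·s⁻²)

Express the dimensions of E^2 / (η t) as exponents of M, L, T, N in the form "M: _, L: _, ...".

M: 4, L: 4, T: -4, N: 1

Collect each base-dimension exponent across the product:
  M: −(-2) − (0) + 2·(1) = 4
  L: −(0) − (0) + 2·(2) = 4
  T: −(-1) − (1) + 2·(-2) = -4
  N: −(-1) − (0) + 2·(0) = 1
So the dimensions are [M⁴ L⁴ T⁻⁴ N].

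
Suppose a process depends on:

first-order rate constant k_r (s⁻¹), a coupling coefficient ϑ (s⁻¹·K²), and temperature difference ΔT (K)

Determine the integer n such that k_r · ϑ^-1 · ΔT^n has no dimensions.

2

Balance the Θ exponent: (1)·n from ΔT, plus (0) − (2) = -2 from the rest, must sum to zero.
n − 2 = 0, so n = 2.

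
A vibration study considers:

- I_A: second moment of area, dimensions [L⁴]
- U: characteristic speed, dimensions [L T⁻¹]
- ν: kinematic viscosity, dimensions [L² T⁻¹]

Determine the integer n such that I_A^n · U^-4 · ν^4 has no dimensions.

Balance the L exponent: (4)·n from I_A, plus −4·(1) + 4·(2) = 4 from the rest, must sum to zero.
4n + 4 = 0, so n = -1.

-1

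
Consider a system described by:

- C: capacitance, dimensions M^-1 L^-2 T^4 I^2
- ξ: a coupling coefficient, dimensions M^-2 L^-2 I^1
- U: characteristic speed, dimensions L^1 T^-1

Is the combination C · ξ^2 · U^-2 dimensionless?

no

Sum the exponent of each base dimension across the product:
  M: [C]_M + 2·[ξ]_M − 2·[U]_M = (-1) + 2·(-2) − 2·(0) = -5
  L: [C]_L + 2·[ξ]_L − 2·[U]_L = (-2) + 2·(-2) − 2·(1) = -8
  T: [C]_T + 2·[ξ]_T − 2·[U]_T = (4) + 2·(0) − 2·(-1) = 6
  I: [C]_I + 2·[ξ]_I − 2·[U]_I = (2) + 2·(1) − 2·(0) = 4
Net dimensions [M⁻⁵ L⁻⁸ T⁶ I⁴] ≠ [1] — not dimensionless.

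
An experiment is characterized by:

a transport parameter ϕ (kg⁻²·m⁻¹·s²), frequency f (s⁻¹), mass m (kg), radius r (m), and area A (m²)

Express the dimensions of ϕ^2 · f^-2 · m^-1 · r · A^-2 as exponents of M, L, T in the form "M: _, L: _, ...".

M: -5, L: -5, T: 6

Collect each base-dimension exponent across the product:
  M: 2·(-2) − 2·(0) − (1) + (0) − 2·(0) = -5
  L: 2·(-1) − 2·(0) − (0) + (1) − 2·(2) = -5
  T: 2·(2) − 2·(-1) − (0) + (0) − 2·(0) = 6
So the dimensions are [M⁻⁵ L⁻⁵ T⁶].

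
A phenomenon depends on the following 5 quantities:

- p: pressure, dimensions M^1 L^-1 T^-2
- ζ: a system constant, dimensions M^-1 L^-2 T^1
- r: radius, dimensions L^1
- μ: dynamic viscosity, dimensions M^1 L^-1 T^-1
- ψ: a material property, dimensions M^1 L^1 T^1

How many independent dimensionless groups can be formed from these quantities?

2

There are 5 variables and 3 base dimensions (M, L, T).
The dimension matrix has rank 3.
Independent dimensionless groups: 5 − 3 = 2.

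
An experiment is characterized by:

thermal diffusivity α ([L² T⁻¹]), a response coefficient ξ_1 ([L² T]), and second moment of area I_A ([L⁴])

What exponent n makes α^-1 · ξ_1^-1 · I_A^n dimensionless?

1

Balance the L exponent: (4)·n from I_A, plus −(2) − (2) = -4 from the rest, must sum to zero.
4n − 4 = 0, so n = 1.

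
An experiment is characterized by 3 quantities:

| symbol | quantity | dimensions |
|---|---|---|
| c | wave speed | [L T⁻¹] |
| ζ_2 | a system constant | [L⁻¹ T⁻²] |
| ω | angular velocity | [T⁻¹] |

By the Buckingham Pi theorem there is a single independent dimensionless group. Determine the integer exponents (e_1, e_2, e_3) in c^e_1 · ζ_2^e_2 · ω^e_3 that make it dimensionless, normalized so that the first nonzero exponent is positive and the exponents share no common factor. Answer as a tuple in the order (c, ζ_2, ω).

(1, 1, -3)

L: e_1·(1) + e_2·(-1) + e_3·(0) = 0
T: e_1·(-1) + e_2·(-2) + e_3·(-1) = 0
Solving this homogeneous linear system for the smallest-integer solution (first nonzero entry positive) gives (1, 1, -3).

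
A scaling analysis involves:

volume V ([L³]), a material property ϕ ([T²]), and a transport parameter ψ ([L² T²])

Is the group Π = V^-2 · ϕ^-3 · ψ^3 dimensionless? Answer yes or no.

Sum the exponent of each base dimension across the product:
  L: −2·[V]_L − 3·[ϕ]_L + 3·[ψ]_L = −2·(3) − 3·(0) + 3·(2) = 0
  T: −2·[V]_T − 3·[ϕ]_T + 3·[ψ]_T = −2·(0) − 3·(2) + 3·(2) = 0
All base exponents vanish — dimensionless.

yes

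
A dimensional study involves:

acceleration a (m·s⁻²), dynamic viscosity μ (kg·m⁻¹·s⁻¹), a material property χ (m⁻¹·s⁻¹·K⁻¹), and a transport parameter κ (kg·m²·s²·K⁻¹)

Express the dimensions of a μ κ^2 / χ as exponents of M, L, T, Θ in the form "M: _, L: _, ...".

M: 3, L: 5, T: 2, Θ: -1

Collect each base-dimension exponent across the product:
  M: (0) + (1) − (0) + 2·(1) = 3
  L: (1) + (-1) − (-1) + 2·(2) = 5
  T: (-2) + (-1) − (-1) + 2·(2) = 2
  Θ: (0) + (0) − (-1) + 2·(-1) = -1
So the dimensions are [M³ L⁵ T² Θ⁻¹].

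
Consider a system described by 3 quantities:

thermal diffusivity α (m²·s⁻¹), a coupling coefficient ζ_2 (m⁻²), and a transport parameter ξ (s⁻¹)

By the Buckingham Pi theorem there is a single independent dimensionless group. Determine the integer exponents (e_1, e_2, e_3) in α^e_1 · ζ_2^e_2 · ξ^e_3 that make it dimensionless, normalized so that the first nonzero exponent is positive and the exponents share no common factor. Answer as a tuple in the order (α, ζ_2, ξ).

(1, 1, -1)

L: e_1·(2) + e_2·(-2) + e_3·(0) = 0
T: e_1·(-1) + e_2·(0) + e_3·(-1) = 0
Solving this homogeneous linear system for the smallest-integer solution (first nonzero entry positive) gives (1, 1, -1).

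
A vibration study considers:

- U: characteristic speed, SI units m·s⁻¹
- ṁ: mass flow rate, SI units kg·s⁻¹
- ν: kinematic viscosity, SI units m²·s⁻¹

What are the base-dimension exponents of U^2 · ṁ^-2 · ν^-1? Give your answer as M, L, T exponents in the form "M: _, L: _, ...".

Collect each base-dimension exponent across the product:
  M: 2·(0) − 2·(1) − (0) = -2
  L: 2·(1) − 2·(0) − (2) = 0
  T: 2·(-1) − 2·(-1) − (-1) = 1
So the dimensions are [M⁻² T].

M: -2, L: 0, T: 1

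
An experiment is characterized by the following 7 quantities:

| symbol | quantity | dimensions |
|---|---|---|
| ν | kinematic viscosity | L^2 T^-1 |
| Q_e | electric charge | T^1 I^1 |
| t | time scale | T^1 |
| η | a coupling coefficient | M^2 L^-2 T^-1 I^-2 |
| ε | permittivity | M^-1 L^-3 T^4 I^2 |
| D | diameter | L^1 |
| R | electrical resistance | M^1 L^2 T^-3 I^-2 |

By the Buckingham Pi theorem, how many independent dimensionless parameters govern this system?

3

There are 7 variables and 4 base dimensions (M, L, T, I).
The dimension matrix has rank 4.
Independent dimensionless groups: 7 − 4 = 3.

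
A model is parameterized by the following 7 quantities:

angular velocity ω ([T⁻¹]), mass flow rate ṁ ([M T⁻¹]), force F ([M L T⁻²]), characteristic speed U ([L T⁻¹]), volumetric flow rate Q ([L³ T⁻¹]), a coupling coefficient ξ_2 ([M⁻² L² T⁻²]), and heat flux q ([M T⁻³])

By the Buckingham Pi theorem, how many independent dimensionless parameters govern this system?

There are 7 variables and 3 base dimensions (M, L, T).
The dimension matrix has rank 3.
Independent dimensionless groups: 7 − 3 = 4.

4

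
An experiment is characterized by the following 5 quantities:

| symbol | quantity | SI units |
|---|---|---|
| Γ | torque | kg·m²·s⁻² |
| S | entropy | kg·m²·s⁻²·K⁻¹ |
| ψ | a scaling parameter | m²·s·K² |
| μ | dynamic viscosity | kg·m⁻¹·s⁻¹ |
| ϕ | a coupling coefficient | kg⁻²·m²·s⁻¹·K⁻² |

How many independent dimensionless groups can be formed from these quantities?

1

There are 5 variables and 4 base dimensions (M, L, T, Θ).
The dimension matrix has rank 4.
Independent dimensionless groups: 5 − 4 = 1.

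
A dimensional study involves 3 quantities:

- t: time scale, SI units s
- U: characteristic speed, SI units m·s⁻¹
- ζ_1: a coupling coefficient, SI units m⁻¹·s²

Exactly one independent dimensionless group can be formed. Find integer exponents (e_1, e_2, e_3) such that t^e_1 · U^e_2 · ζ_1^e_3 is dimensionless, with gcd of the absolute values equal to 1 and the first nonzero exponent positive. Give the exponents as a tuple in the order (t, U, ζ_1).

L: e_1·(0) + e_2·(1) + e_3·(-1) = 0
T: e_1·(1) + e_2·(-1) + e_3·(2) = 0
Solving this homogeneous linear system for the smallest-integer solution (first nonzero entry positive) gives (1, -1, -1).

(1, -1, -1)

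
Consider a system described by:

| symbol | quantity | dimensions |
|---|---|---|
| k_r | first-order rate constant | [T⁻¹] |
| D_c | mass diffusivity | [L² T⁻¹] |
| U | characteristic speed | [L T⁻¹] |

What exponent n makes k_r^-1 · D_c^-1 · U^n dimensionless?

Balance the L exponent: (1)·n from U, plus −(0) − (2) = -2 from the rest, must sum to zero.
n − 2 = 0, so n = 2.

2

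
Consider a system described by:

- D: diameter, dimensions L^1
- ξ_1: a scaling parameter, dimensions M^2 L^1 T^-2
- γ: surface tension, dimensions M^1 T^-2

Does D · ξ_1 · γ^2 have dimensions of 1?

Sum the exponent of each base dimension across the product:
  M: [D]_M + [ξ_1]_M + 2·[γ]_M = (0) + (2) + 2·(1) = 4
  L: [D]_L + [ξ_1]_L + 2·[γ]_L = (1) + (1) + 2·(0) = 2
  T: [D]_T + [ξ_1]_T + 2·[γ]_T = (0) + (-2) + 2·(-2) = -6
Net dimensions [M⁴ L² T⁻⁶] ≠ [1] — not dimensionless.

no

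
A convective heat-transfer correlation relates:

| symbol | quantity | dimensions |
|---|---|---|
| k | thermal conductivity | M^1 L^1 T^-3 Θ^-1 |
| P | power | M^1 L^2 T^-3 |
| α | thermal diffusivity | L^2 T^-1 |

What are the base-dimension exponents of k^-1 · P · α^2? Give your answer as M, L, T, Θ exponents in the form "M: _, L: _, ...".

Collect each base-dimension exponent across the product:
  M: −(1) + (1) + 2·(0) = 0
  L: −(1) + (2) + 2·(2) = 5
  T: −(-3) + (-3) + 2·(-1) = -2
  Θ: −(-1) + (0) + 2·(0) = 1
So the dimensions are [L⁵ T⁻² Θ].

M: 0, L: 5, T: -2, Θ: 1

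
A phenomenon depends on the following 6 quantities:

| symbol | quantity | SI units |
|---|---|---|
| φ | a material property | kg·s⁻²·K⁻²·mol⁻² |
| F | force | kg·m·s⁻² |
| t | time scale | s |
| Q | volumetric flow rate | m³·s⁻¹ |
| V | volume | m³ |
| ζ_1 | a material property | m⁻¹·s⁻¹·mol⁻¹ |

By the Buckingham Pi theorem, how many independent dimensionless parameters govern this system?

There are 6 variables and 5 base dimensions (M, L, T, Θ, N).
The dimension matrix has rank 5.
Independent dimensionless groups: 6 − 5 = 1.

1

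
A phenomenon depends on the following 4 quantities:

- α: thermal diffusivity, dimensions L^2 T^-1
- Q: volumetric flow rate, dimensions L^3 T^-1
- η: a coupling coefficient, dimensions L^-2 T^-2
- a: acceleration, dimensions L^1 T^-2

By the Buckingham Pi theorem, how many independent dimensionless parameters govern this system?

There are 4 variables and 2 base dimensions (L, T).
The dimension matrix has rank 2.
Independent dimensionless groups: 4 − 2 = 2.

2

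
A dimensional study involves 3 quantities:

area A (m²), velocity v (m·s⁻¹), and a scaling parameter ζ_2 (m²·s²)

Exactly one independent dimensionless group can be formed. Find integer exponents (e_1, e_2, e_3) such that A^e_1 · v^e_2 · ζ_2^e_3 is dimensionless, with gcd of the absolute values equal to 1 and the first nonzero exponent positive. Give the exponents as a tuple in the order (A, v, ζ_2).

L: e_1·(2) + e_2·(1) + e_3·(2) = 0
T: e_1·(0) + e_2·(-1) + e_3·(2) = 0
Solving this homogeneous linear system for the smallest-integer solution (first nonzero entry positive) gives (2, -2, -1).

(2, -2, -1)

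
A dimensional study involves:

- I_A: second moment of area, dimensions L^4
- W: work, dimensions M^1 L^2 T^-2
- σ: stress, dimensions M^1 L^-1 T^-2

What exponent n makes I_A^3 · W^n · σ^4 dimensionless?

Balance the M exponent: (1)·n from W, plus 3·(0) + 4·(1) = 4 from the rest, must sum to zero.
n + 4 = 0, so n = -4.

-4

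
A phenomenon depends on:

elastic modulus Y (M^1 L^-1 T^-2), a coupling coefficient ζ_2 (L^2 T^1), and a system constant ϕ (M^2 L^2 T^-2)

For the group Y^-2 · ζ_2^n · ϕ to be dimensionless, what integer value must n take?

Balance the L exponent: (2)·n from ζ_2, plus −2·(-1) + (2) = 4 from the rest, must sum to zero.
2n + 4 = 0, so n = -2.

-2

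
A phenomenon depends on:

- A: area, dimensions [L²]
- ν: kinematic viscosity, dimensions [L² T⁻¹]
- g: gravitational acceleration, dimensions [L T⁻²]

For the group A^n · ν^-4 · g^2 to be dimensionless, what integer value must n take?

Balance the L exponent: (2)·n from A, plus −4·(2) + 2·(1) = -6 from the rest, must sum to zero.
2n − 6 = 0, so n = 3.

3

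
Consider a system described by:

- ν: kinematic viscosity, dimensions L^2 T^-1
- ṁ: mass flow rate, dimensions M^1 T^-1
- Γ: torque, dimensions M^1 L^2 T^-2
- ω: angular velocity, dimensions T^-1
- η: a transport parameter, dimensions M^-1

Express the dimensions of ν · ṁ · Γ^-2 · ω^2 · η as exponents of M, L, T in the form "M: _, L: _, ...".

Collect each base-dimension exponent across the product:
  M: (0) + (1) − 2·(1) + 2·(0) + (-1) = -2
  L: (2) + (0) − 2·(2) + 2·(0) + (0) = -2
  T: (-1) + (-1) − 2·(-2) + 2·(-1) + (0) = 0
So the dimensions are [M⁻² L⁻²].

M: -2, L: -2, T: 0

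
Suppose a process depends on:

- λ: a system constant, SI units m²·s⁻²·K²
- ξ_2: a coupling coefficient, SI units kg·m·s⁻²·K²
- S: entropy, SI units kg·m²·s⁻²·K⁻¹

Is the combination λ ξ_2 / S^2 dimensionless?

Sum the exponent of each base dimension across the product:
  M: [λ]_M + [ξ_2]_M − 2·[S]_M = (0) + (1) − 2·(1) = -1
  L: [λ]_L + [ξ_2]_L − 2·[S]_L = (2) + (1) − 2·(2) = -1
  T: [λ]_T + [ξ_2]_T − 2·[S]_T = (-2) + (-2) − 2·(-2) = 0
  Θ: [λ]_Θ + [ξ_2]_Θ − 2·[S]_Θ = (2) + (2) − 2·(-1) = 6
Net dimensions [M⁻¹ L⁻¹ Θ⁶] ≠ [1] — not dimensionless.

no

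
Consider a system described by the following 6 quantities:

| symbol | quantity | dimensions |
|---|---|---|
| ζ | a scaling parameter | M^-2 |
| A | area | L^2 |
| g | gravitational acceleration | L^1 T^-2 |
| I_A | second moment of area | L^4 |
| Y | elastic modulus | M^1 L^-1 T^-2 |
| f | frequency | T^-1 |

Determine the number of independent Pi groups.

There are 6 variables and 3 base dimensions (M, L, T).
The dimension matrix has rank 3.
Independent dimensionless groups: 6 − 3 = 3.

3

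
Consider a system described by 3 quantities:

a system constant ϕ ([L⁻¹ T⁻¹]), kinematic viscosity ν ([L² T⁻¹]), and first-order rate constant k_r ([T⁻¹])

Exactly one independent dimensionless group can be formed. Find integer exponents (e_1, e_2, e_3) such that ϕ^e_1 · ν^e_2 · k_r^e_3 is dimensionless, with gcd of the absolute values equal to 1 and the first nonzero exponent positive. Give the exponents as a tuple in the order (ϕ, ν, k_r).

(2, 1, -3)

L: e_1·(-1) + e_2·(2) + e_3·(0) = 0
T: e_1·(-1) + e_2·(-1) + e_3·(-1) = 0
Solving this homogeneous linear system for the smallest-integer solution (first nonzero entry positive) gives (2, 1, -3).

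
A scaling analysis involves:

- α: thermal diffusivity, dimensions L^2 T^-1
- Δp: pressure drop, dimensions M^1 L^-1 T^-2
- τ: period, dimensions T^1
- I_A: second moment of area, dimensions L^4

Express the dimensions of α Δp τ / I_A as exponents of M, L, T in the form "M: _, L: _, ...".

Collect each base-dimension exponent across the product:
  M: (0) + (1) + (0) − (0) = 1
  L: (2) + (-1) + (0) − (4) = -3
  T: (-1) + (-2) + (1) − (0) = -2
So the dimensions are [M L⁻³ T⁻²].

M: 1, L: -3, T: -2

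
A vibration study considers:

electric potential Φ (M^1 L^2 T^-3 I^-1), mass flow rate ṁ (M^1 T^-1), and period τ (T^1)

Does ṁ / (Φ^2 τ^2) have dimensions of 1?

Sum the exponent of each base dimension across the product:
  M: −2·[Φ]_M + [ṁ]_M − 2·[τ]_M = −2·(1) + (1) − 2·(0) = -1
  L: −2·[Φ]_L + [ṁ]_L − 2·[τ]_L = −2·(2) + (0) − 2·(0) = -4
  T: −2·[Φ]_T + [ṁ]_T − 2·[τ]_T = −2·(-3) + (-1) − 2·(1) = 3
  I: −2·[Φ]_I + [ṁ]_I − 2·[τ]_I = −2·(-1) + (0) − 2·(0) = 2
Net dimensions [M⁻¹ L⁻⁴ T³ I²] ≠ [1] — not dimensionless.

no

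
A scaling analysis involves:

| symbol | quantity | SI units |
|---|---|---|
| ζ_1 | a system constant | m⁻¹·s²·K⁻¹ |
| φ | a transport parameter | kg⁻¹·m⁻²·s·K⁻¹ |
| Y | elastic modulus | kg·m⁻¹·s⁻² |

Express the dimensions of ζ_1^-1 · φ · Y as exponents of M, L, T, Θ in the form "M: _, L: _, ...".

M: 0, L: -2, T: -3, Θ: 0

Collect each base-dimension exponent across the product:
  M: −(0) + (-1) + (1) = 0
  L: −(-1) + (-2) + (-1) = -2
  T: −(2) + (1) + (-2) = -3
  Θ: −(-1) + (-1) + (0) = 0
So the dimensions are [L⁻² T⁻³].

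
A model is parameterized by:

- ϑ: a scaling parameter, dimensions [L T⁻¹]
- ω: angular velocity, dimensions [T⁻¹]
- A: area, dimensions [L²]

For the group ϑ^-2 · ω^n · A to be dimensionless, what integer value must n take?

2

Balance the T exponent: (-1)·n from ω, plus −2·(-1) + (0) = 2 from the rest, must sum to zero.
−n + 2 = 0, so n = 2.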